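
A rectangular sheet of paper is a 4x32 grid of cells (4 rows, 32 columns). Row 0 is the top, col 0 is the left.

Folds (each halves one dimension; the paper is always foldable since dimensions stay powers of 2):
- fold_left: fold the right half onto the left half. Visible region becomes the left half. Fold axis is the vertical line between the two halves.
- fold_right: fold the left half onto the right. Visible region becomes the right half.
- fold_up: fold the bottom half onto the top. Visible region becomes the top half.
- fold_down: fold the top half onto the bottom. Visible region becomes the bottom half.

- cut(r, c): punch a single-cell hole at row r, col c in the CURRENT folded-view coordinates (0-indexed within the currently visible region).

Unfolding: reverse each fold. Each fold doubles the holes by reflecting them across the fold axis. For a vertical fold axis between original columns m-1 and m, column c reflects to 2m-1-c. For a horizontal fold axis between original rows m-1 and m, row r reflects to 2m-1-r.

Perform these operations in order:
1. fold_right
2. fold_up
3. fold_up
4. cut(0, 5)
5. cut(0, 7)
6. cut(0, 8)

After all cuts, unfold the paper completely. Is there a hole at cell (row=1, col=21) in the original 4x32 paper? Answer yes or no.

Answer: yes

Derivation:
Op 1 fold_right: fold axis v@16; visible region now rows[0,4) x cols[16,32) = 4x16
Op 2 fold_up: fold axis h@2; visible region now rows[0,2) x cols[16,32) = 2x16
Op 3 fold_up: fold axis h@1; visible region now rows[0,1) x cols[16,32) = 1x16
Op 4 cut(0, 5): punch at orig (0,21); cuts so far [(0, 21)]; region rows[0,1) x cols[16,32) = 1x16
Op 5 cut(0, 7): punch at orig (0,23); cuts so far [(0, 21), (0, 23)]; region rows[0,1) x cols[16,32) = 1x16
Op 6 cut(0, 8): punch at orig (0,24); cuts so far [(0, 21), (0, 23), (0, 24)]; region rows[0,1) x cols[16,32) = 1x16
Unfold 1 (reflect across h@1): 6 holes -> [(0, 21), (0, 23), (0, 24), (1, 21), (1, 23), (1, 24)]
Unfold 2 (reflect across h@2): 12 holes -> [(0, 21), (0, 23), (0, 24), (1, 21), (1, 23), (1, 24), (2, 21), (2, 23), (2, 24), (3, 21), (3, 23), (3, 24)]
Unfold 3 (reflect across v@16): 24 holes -> [(0, 7), (0, 8), (0, 10), (0, 21), (0, 23), (0, 24), (1, 7), (1, 8), (1, 10), (1, 21), (1, 23), (1, 24), (2, 7), (2, 8), (2, 10), (2, 21), (2, 23), (2, 24), (3, 7), (3, 8), (3, 10), (3, 21), (3, 23), (3, 24)]
Holes: [(0, 7), (0, 8), (0, 10), (0, 21), (0, 23), (0, 24), (1, 7), (1, 8), (1, 10), (1, 21), (1, 23), (1, 24), (2, 7), (2, 8), (2, 10), (2, 21), (2, 23), (2, 24), (3, 7), (3, 8), (3, 10), (3, 21), (3, 23), (3, 24)]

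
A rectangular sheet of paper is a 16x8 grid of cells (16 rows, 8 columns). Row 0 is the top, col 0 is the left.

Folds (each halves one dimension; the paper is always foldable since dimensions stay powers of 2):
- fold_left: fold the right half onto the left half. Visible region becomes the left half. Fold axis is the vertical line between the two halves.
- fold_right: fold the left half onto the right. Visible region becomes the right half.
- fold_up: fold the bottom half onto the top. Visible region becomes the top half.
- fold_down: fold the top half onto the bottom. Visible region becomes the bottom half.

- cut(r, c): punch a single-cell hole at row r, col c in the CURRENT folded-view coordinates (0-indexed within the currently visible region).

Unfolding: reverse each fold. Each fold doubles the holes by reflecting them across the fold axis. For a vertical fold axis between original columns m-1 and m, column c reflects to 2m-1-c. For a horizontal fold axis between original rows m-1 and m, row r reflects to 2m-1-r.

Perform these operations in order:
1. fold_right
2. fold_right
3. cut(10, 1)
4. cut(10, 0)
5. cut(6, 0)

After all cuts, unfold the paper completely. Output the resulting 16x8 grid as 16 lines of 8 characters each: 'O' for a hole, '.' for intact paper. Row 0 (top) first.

Op 1 fold_right: fold axis v@4; visible region now rows[0,16) x cols[4,8) = 16x4
Op 2 fold_right: fold axis v@6; visible region now rows[0,16) x cols[6,8) = 16x2
Op 3 cut(10, 1): punch at orig (10,7); cuts so far [(10, 7)]; region rows[0,16) x cols[6,8) = 16x2
Op 4 cut(10, 0): punch at orig (10,6); cuts so far [(10, 6), (10, 7)]; region rows[0,16) x cols[6,8) = 16x2
Op 5 cut(6, 0): punch at orig (6,6); cuts so far [(6, 6), (10, 6), (10, 7)]; region rows[0,16) x cols[6,8) = 16x2
Unfold 1 (reflect across v@6): 6 holes -> [(6, 5), (6, 6), (10, 4), (10, 5), (10, 6), (10, 7)]
Unfold 2 (reflect across v@4): 12 holes -> [(6, 1), (6, 2), (6, 5), (6, 6), (10, 0), (10, 1), (10, 2), (10, 3), (10, 4), (10, 5), (10, 6), (10, 7)]

Answer: ........
........
........
........
........
........
.OO..OO.
........
........
........
OOOOOOOO
........
........
........
........
........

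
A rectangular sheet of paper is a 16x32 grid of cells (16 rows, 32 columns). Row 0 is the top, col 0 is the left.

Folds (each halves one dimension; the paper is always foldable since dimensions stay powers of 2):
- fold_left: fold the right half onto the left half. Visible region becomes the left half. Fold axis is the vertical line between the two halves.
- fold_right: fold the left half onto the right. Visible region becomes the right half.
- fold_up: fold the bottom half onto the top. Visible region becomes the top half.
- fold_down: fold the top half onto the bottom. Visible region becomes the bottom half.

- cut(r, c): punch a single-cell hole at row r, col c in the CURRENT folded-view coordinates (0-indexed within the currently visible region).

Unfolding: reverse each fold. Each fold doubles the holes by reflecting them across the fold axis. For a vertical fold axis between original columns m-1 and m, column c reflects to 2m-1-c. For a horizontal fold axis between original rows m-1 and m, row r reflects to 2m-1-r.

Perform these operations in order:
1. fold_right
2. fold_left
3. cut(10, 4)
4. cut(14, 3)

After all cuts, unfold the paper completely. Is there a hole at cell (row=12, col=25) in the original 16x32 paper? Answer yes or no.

Op 1 fold_right: fold axis v@16; visible region now rows[0,16) x cols[16,32) = 16x16
Op 2 fold_left: fold axis v@24; visible region now rows[0,16) x cols[16,24) = 16x8
Op 3 cut(10, 4): punch at orig (10,20); cuts so far [(10, 20)]; region rows[0,16) x cols[16,24) = 16x8
Op 4 cut(14, 3): punch at orig (14,19); cuts so far [(10, 20), (14, 19)]; region rows[0,16) x cols[16,24) = 16x8
Unfold 1 (reflect across v@24): 4 holes -> [(10, 20), (10, 27), (14, 19), (14, 28)]
Unfold 2 (reflect across v@16): 8 holes -> [(10, 4), (10, 11), (10, 20), (10, 27), (14, 3), (14, 12), (14, 19), (14, 28)]
Holes: [(10, 4), (10, 11), (10, 20), (10, 27), (14, 3), (14, 12), (14, 19), (14, 28)]

Answer: no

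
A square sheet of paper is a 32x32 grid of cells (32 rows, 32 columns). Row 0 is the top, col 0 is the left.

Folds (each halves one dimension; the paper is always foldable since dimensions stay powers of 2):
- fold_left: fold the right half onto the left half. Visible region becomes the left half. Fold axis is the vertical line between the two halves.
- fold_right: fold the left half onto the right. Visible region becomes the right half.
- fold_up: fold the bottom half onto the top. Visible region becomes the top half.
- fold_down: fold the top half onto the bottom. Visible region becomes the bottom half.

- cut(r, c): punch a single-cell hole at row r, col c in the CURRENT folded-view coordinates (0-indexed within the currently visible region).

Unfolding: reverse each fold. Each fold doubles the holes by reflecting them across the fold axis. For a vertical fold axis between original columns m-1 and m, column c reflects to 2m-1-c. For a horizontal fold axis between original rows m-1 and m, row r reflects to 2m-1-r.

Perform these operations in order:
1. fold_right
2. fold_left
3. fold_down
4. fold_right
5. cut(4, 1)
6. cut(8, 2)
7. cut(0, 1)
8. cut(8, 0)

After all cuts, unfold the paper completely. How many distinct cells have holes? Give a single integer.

Answer: 64

Derivation:
Op 1 fold_right: fold axis v@16; visible region now rows[0,32) x cols[16,32) = 32x16
Op 2 fold_left: fold axis v@24; visible region now rows[0,32) x cols[16,24) = 32x8
Op 3 fold_down: fold axis h@16; visible region now rows[16,32) x cols[16,24) = 16x8
Op 4 fold_right: fold axis v@20; visible region now rows[16,32) x cols[20,24) = 16x4
Op 5 cut(4, 1): punch at orig (20,21); cuts so far [(20, 21)]; region rows[16,32) x cols[20,24) = 16x4
Op 6 cut(8, 2): punch at orig (24,22); cuts so far [(20, 21), (24, 22)]; region rows[16,32) x cols[20,24) = 16x4
Op 7 cut(0, 1): punch at orig (16,21); cuts so far [(16, 21), (20, 21), (24, 22)]; region rows[16,32) x cols[20,24) = 16x4
Op 8 cut(8, 0): punch at orig (24,20); cuts so far [(16, 21), (20, 21), (24, 20), (24, 22)]; region rows[16,32) x cols[20,24) = 16x4
Unfold 1 (reflect across v@20): 8 holes -> [(16, 18), (16, 21), (20, 18), (20, 21), (24, 17), (24, 19), (24, 20), (24, 22)]
Unfold 2 (reflect across h@16): 16 holes -> [(7, 17), (7, 19), (7, 20), (7, 22), (11, 18), (11, 21), (15, 18), (15, 21), (16, 18), (16, 21), (20, 18), (20, 21), (24, 17), (24, 19), (24, 20), (24, 22)]
Unfold 3 (reflect across v@24): 32 holes -> [(7, 17), (7, 19), (7, 20), (7, 22), (7, 25), (7, 27), (7, 28), (7, 30), (11, 18), (11, 21), (11, 26), (11, 29), (15, 18), (15, 21), (15, 26), (15, 29), (16, 18), (16, 21), (16, 26), (16, 29), (20, 18), (20, 21), (20, 26), (20, 29), (24, 17), (24, 19), (24, 20), (24, 22), (24, 25), (24, 27), (24, 28), (24, 30)]
Unfold 4 (reflect across v@16): 64 holes -> [(7, 1), (7, 3), (7, 4), (7, 6), (7, 9), (7, 11), (7, 12), (7, 14), (7, 17), (7, 19), (7, 20), (7, 22), (7, 25), (7, 27), (7, 28), (7, 30), (11, 2), (11, 5), (11, 10), (11, 13), (11, 18), (11, 21), (11, 26), (11, 29), (15, 2), (15, 5), (15, 10), (15, 13), (15, 18), (15, 21), (15, 26), (15, 29), (16, 2), (16, 5), (16, 10), (16, 13), (16, 18), (16, 21), (16, 26), (16, 29), (20, 2), (20, 5), (20, 10), (20, 13), (20, 18), (20, 21), (20, 26), (20, 29), (24, 1), (24, 3), (24, 4), (24, 6), (24, 9), (24, 11), (24, 12), (24, 14), (24, 17), (24, 19), (24, 20), (24, 22), (24, 25), (24, 27), (24, 28), (24, 30)]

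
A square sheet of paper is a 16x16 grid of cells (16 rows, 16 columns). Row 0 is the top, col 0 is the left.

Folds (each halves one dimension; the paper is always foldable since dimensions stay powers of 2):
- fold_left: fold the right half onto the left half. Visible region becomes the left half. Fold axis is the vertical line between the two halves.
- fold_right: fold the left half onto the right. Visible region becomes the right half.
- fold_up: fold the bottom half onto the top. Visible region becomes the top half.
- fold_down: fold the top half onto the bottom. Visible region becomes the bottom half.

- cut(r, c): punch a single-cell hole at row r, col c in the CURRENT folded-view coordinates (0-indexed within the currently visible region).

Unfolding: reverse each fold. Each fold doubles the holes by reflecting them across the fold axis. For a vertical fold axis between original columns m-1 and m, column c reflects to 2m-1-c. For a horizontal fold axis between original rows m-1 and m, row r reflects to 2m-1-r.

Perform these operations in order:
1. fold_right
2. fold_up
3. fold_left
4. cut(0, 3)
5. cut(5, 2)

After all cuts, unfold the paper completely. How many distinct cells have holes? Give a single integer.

Answer: 16

Derivation:
Op 1 fold_right: fold axis v@8; visible region now rows[0,16) x cols[8,16) = 16x8
Op 2 fold_up: fold axis h@8; visible region now rows[0,8) x cols[8,16) = 8x8
Op 3 fold_left: fold axis v@12; visible region now rows[0,8) x cols[8,12) = 8x4
Op 4 cut(0, 3): punch at orig (0,11); cuts so far [(0, 11)]; region rows[0,8) x cols[8,12) = 8x4
Op 5 cut(5, 2): punch at orig (5,10); cuts so far [(0, 11), (5, 10)]; region rows[0,8) x cols[8,12) = 8x4
Unfold 1 (reflect across v@12): 4 holes -> [(0, 11), (0, 12), (5, 10), (5, 13)]
Unfold 2 (reflect across h@8): 8 holes -> [(0, 11), (0, 12), (5, 10), (5, 13), (10, 10), (10, 13), (15, 11), (15, 12)]
Unfold 3 (reflect across v@8): 16 holes -> [(0, 3), (0, 4), (0, 11), (0, 12), (5, 2), (5, 5), (5, 10), (5, 13), (10, 2), (10, 5), (10, 10), (10, 13), (15, 3), (15, 4), (15, 11), (15, 12)]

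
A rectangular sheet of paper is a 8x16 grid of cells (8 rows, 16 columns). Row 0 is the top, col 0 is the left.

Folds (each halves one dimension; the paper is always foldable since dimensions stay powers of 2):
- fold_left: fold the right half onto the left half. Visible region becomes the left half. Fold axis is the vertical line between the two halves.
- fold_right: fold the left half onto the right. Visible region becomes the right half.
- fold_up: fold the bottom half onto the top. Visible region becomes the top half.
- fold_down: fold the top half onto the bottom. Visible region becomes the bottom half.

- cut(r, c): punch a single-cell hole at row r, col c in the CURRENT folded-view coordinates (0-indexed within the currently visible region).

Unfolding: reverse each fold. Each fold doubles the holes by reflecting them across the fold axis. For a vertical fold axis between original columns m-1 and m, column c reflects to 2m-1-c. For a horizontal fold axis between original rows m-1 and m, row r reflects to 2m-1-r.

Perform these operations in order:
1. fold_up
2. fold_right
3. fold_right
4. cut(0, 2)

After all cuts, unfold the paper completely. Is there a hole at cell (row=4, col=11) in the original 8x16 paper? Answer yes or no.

Answer: no

Derivation:
Op 1 fold_up: fold axis h@4; visible region now rows[0,4) x cols[0,16) = 4x16
Op 2 fold_right: fold axis v@8; visible region now rows[0,4) x cols[8,16) = 4x8
Op 3 fold_right: fold axis v@12; visible region now rows[0,4) x cols[12,16) = 4x4
Op 4 cut(0, 2): punch at orig (0,14); cuts so far [(0, 14)]; region rows[0,4) x cols[12,16) = 4x4
Unfold 1 (reflect across v@12): 2 holes -> [(0, 9), (0, 14)]
Unfold 2 (reflect across v@8): 4 holes -> [(0, 1), (0, 6), (0, 9), (0, 14)]
Unfold 3 (reflect across h@4): 8 holes -> [(0, 1), (0, 6), (0, 9), (0, 14), (7, 1), (7, 6), (7, 9), (7, 14)]
Holes: [(0, 1), (0, 6), (0, 9), (0, 14), (7, 1), (7, 6), (7, 9), (7, 14)]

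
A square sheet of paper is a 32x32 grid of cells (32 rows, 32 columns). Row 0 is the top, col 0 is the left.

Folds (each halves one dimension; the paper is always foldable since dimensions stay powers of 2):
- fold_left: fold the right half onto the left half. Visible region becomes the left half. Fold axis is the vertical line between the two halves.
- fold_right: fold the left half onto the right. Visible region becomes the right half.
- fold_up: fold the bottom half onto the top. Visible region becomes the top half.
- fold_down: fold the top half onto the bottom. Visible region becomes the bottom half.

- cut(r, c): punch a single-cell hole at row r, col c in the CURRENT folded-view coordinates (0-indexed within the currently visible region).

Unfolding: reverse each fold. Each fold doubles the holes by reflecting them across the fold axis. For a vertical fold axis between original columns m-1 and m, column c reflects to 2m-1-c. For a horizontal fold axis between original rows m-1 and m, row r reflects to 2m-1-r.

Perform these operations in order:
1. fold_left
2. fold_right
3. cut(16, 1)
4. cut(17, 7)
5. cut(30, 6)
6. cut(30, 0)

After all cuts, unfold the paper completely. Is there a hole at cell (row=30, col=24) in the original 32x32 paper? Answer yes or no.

Answer: yes

Derivation:
Op 1 fold_left: fold axis v@16; visible region now rows[0,32) x cols[0,16) = 32x16
Op 2 fold_right: fold axis v@8; visible region now rows[0,32) x cols[8,16) = 32x8
Op 3 cut(16, 1): punch at orig (16,9); cuts so far [(16, 9)]; region rows[0,32) x cols[8,16) = 32x8
Op 4 cut(17, 7): punch at orig (17,15); cuts so far [(16, 9), (17, 15)]; region rows[0,32) x cols[8,16) = 32x8
Op 5 cut(30, 6): punch at orig (30,14); cuts so far [(16, 9), (17, 15), (30, 14)]; region rows[0,32) x cols[8,16) = 32x8
Op 6 cut(30, 0): punch at orig (30,8); cuts so far [(16, 9), (17, 15), (30, 8), (30, 14)]; region rows[0,32) x cols[8,16) = 32x8
Unfold 1 (reflect across v@8): 8 holes -> [(16, 6), (16, 9), (17, 0), (17, 15), (30, 1), (30, 7), (30, 8), (30, 14)]
Unfold 2 (reflect across v@16): 16 holes -> [(16, 6), (16, 9), (16, 22), (16, 25), (17, 0), (17, 15), (17, 16), (17, 31), (30, 1), (30, 7), (30, 8), (30, 14), (30, 17), (30, 23), (30, 24), (30, 30)]
Holes: [(16, 6), (16, 9), (16, 22), (16, 25), (17, 0), (17, 15), (17, 16), (17, 31), (30, 1), (30, 7), (30, 8), (30, 14), (30, 17), (30, 23), (30, 24), (30, 30)]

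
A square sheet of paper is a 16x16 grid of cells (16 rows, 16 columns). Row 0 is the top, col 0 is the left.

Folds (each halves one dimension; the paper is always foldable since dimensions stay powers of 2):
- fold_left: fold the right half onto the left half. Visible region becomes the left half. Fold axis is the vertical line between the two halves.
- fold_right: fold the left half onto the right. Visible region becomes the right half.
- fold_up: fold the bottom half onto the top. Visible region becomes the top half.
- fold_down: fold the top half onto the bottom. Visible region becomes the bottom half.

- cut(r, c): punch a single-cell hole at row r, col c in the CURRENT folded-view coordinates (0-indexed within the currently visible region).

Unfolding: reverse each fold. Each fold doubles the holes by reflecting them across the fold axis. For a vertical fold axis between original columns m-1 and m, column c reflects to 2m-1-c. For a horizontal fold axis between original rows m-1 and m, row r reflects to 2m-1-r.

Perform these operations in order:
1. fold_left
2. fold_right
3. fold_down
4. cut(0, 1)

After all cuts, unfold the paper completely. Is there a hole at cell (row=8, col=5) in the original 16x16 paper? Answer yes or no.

Answer: yes

Derivation:
Op 1 fold_left: fold axis v@8; visible region now rows[0,16) x cols[0,8) = 16x8
Op 2 fold_right: fold axis v@4; visible region now rows[0,16) x cols[4,8) = 16x4
Op 3 fold_down: fold axis h@8; visible region now rows[8,16) x cols[4,8) = 8x4
Op 4 cut(0, 1): punch at orig (8,5); cuts so far [(8, 5)]; region rows[8,16) x cols[4,8) = 8x4
Unfold 1 (reflect across h@8): 2 holes -> [(7, 5), (8, 5)]
Unfold 2 (reflect across v@4): 4 holes -> [(7, 2), (7, 5), (8, 2), (8, 5)]
Unfold 3 (reflect across v@8): 8 holes -> [(7, 2), (7, 5), (7, 10), (7, 13), (8, 2), (8, 5), (8, 10), (8, 13)]
Holes: [(7, 2), (7, 5), (7, 10), (7, 13), (8, 2), (8, 5), (8, 10), (8, 13)]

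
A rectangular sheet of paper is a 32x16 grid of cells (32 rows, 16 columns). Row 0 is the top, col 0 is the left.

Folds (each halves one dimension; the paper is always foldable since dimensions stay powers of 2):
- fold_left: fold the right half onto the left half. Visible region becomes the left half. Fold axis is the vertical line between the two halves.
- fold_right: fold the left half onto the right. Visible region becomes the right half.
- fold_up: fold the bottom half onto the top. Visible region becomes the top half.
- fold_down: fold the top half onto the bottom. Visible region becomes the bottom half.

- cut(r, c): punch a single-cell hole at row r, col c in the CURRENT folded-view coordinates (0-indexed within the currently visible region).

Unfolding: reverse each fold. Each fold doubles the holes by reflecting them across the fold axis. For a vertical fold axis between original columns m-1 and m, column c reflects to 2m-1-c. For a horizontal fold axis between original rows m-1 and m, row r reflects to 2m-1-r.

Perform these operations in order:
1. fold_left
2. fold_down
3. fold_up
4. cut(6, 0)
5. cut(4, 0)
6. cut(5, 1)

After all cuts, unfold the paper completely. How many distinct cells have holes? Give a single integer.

Op 1 fold_left: fold axis v@8; visible region now rows[0,32) x cols[0,8) = 32x8
Op 2 fold_down: fold axis h@16; visible region now rows[16,32) x cols[0,8) = 16x8
Op 3 fold_up: fold axis h@24; visible region now rows[16,24) x cols[0,8) = 8x8
Op 4 cut(6, 0): punch at orig (22,0); cuts so far [(22, 0)]; region rows[16,24) x cols[0,8) = 8x8
Op 5 cut(4, 0): punch at orig (20,0); cuts so far [(20, 0), (22, 0)]; region rows[16,24) x cols[0,8) = 8x8
Op 6 cut(5, 1): punch at orig (21,1); cuts so far [(20, 0), (21, 1), (22, 0)]; region rows[16,24) x cols[0,8) = 8x8
Unfold 1 (reflect across h@24): 6 holes -> [(20, 0), (21, 1), (22, 0), (25, 0), (26, 1), (27, 0)]
Unfold 2 (reflect across h@16): 12 holes -> [(4, 0), (5, 1), (6, 0), (9, 0), (10, 1), (11, 0), (20, 0), (21, 1), (22, 0), (25, 0), (26, 1), (27, 0)]
Unfold 3 (reflect across v@8): 24 holes -> [(4, 0), (4, 15), (5, 1), (5, 14), (6, 0), (6, 15), (9, 0), (9, 15), (10, 1), (10, 14), (11, 0), (11, 15), (20, 0), (20, 15), (21, 1), (21, 14), (22, 0), (22, 15), (25, 0), (25, 15), (26, 1), (26, 14), (27, 0), (27, 15)]

Answer: 24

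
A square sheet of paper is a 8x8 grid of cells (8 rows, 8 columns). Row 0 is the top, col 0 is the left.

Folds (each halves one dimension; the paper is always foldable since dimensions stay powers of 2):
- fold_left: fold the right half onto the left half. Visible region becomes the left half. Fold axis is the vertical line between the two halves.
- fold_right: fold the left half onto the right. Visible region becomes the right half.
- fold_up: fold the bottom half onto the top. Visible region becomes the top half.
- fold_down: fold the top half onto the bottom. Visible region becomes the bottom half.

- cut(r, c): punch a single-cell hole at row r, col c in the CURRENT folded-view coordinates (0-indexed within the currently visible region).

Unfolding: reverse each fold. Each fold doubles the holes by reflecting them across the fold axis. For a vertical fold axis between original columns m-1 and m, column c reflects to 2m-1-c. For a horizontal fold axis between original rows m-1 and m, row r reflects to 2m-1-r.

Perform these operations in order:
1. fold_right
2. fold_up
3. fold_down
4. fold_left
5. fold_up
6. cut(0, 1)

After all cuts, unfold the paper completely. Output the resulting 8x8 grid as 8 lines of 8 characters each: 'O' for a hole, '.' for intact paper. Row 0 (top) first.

Answer: .OO..OO.
.OO..OO.
.OO..OO.
.OO..OO.
.OO..OO.
.OO..OO.
.OO..OO.
.OO..OO.

Derivation:
Op 1 fold_right: fold axis v@4; visible region now rows[0,8) x cols[4,8) = 8x4
Op 2 fold_up: fold axis h@4; visible region now rows[0,4) x cols[4,8) = 4x4
Op 3 fold_down: fold axis h@2; visible region now rows[2,4) x cols[4,8) = 2x4
Op 4 fold_left: fold axis v@6; visible region now rows[2,4) x cols[4,6) = 2x2
Op 5 fold_up: fold axis h@3; visible region now rows[2,3) x cols[4,6) = 1x2
Op 6 cut(0, 1): punch at orig (2,5); cuts so far [(2, 5)]; region rows[2,3) x cols[4,6) = 1x2
Unfold 1 (reflect across h@3): 2 holes -> [(2, 5), (3, 5)]
Unfold 2 (reflect across v@6): 4 holes -> [(2, 5), (2, 6), (3, 5), (3, 6)]
Unfold 3 (reflect across h@2): 8 holes -> [(0, 5), (0, 6), (1, 5), (1, 6), (2, 5), (2, 6), (3, 5), (3, 6)]
Unfold 4 (reflect across h@4): 16 holes -> [(0, 5), (0, 6), (1, 5), (1, 6), (2, 5), (2, 6), (3, 5), (3, 6), (4, 5), (4, 6), (5, 5), (5, 6), (6, 5), (6, 6), (7, 5), (7, 6)]
Unfold 5 (reflect across v@4): 32 holes -> [(0, 1), (0, 2), (0, 5), (0, 6), (1, 1), (1, 2), (1, 5), (1, 6), (2, 1), (2, 2), (2, 5), (2, 6), (3, 1), (3, 2), (3, 5), (3, 6), (4, 1), (4, 2), (4, 5), (4, 6), (5, 1), (5, 2), (5, 5), (5, 6), (6, 1), (6, 2), (6, 5), (6, 6), (7, 1), (7, 2), (7, 5), (7, 6)]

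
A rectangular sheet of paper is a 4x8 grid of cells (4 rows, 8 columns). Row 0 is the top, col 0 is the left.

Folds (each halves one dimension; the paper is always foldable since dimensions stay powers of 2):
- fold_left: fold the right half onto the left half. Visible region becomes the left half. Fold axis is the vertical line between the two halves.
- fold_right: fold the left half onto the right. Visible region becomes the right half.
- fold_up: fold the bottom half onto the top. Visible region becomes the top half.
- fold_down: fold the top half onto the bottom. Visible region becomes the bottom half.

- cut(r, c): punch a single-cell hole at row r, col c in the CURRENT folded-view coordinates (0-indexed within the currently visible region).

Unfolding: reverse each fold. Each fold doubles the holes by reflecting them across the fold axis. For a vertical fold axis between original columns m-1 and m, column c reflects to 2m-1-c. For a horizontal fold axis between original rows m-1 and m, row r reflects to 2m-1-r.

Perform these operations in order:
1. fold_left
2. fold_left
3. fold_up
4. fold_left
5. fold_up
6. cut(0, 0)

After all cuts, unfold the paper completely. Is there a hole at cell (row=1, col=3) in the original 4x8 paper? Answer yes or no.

Answer: yes

Derivation:
Op 1 fold_left: fold axis v@4; visible region now rows[0,4) x cols[0,4) = 4x4
Op 2 fold_left: fold axis v@2; visible region now rows[0,4) x cols[0,2) = 4x2
Op 3 fold_up: fold axis h@2; visible region now rows[0,2) x cols[0,2) = 2x2
Op 4 fold_left: fold axis v@1; visible region now rows[0,2) x cols[0,1) = 2x1
Op 5 fold_up: fold axis h@1; visible region now rows[0,1) x cols[0,1) = 1x1
Op 6 cut(0, 0): punch at orig (0,0); cuts so far [(0, 0)]; region rows[0,1) x cols[0,1) = 1x1
Unfold 1 (reflect across h@1): 2 holes -> [(0, 0), (1, 0)]
Unfold 2 (reflect across v@1): 4 holes -> [(0, 0), (0, 1), (1, 0), (1, 1)]
Unfold 3 (reflect across h@2): 8 holes -> [(0, 0), (0, 1), (1, 0), (1, 1), (2, 0), (2, 1), (3, 0), (3, 1)]
Unfold 4 (reflect across v@2): 16 holes -> [(0, 0), (0, 1), (0, 2), (0, 3), (1, 0), (1, 1), (1, 2), (1, 3), (2, 0), (2, 1), (2, 2), (2, 3), (3, 0), (3, 1), (3, 2), (3, 3)]
Unfold 5 (reflect across v@4): 32 holes -> [(0, 0), (0, 1), (0, 2), (0, 3), (0, 4), (0, 5), (0, 6), (0, 7), (1, 0), (1, 1), (1, 2), (1, 3), (1, 4), (1, 5), (1, 6), (1, 7), (2, 0), (2, 1), (2, 2), (2, 3), (2, 4), (2, 5), (2, 6), (2, 7), (3, 0), (3, 1), (3, 2), (3, 3), (3, 4), (3, 5), (3, 6), (3, 7)]
Holes: [(0, 0), (0, 1), (0, 2), (0, 3), (0, 4), (0, 5), (0, 6), (0, 7), (1, 0), (1, 1), (1, 2), (1, 3), (1, 4), (1, 5), (1, 6), (1, 7), (2, 0), (2, 1), (2, 2), (2, 3), (2, 4), (2, 5), (2, 6), (2, 7), (3, 0), (3, 1), (3, 2), (3, 3), (3, 4), (3, 5), (3, 6), (3, 7)]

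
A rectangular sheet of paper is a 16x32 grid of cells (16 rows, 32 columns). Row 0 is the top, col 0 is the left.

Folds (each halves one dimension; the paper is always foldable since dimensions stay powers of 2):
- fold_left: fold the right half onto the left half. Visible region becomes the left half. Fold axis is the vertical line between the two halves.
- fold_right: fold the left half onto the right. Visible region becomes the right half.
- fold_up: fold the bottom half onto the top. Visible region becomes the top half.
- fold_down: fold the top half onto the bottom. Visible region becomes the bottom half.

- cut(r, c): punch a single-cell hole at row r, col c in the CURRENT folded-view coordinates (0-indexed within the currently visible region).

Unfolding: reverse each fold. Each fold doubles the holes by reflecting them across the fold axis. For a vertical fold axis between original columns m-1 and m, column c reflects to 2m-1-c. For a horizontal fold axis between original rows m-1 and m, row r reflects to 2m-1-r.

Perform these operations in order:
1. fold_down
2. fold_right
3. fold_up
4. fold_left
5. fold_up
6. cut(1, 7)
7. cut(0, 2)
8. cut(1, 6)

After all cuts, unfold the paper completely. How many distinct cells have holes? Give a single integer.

Answer: 96

Derivation:
Op 1 fold_down: fold axis h@8; visible region now rows[8,16) x cols[0,32) = 8x32
Op 2 fold_right: fold axis v@16; visible region now rows[8,16) x cols[16,32) = 8x16
Op 3 fold_up: fold axis h@12; visible region now rows[8,12) x cols[16,32) = 4x16
Op 4 fold_left: fold axis v@24; visible region now rows[8,12) x cols[16,24) = 4x8
Op 5 fold_up: fold axis h@10; visible region now rows[8,10) x cols[16,24) = 2x8
Op 6 cut(1, 7): punch at orig (9,23); cuts so far [(9, 23)]; region rows[8,10) x cols[16,24) = 2x8
Op 7 cut(0, 2): punch at orig (8,18); cuts so far [(8, 18), (9, 23)]; region rows[8,10) x cols[16,24) = 2x8
Op 8 cut(1, 6): punch at orig (9,22); cuts so far [(8, 18), (9, 22), (9, 23)]; region rows[8,10) x cols[16,24) = 2x8
Unfold 1 (reflect across h@10): 6 holes -> [(8, 18), (9, 22), (9, 23), (10, 22), (10, 23), (11, 18)]
Unfold 2 (reflect across v@24): 12 holes -> [(8, 18), (8, 29), (9, 22), (9, 23), (9, 24), (9, 25), (10, 22), (10, 23), (10, 24), (10, 25), (11, 18), (11, 29)]
Unfold 3 (reflect across h@12): 24 holes -> [(8, 18), (8, 29), (9, 22), (9, 23), (9, 24), (9, 25), (10, 22), (10, 23), (10, 24), (10, 25), (11, 18), (11, 29), (12, 18), (12, 29), (13, 22), (13, 23), (13, 24), (13, 25), (14, 22), (14, 23), (14, 24), (14, 25), (15, 18), (15, 29)]
Unfold 4 (reflect across v@16): 48 holes -> [(8, 2), (8, 13), (8, 18), (8, 29), (9, 6), (9, 7), (9, 8), (9, 9), (9, 22), (9, 23), (9, 24), (9, 25), (10, 6), (10, 7), (10, 8), (10, 9), (10, 22), (10, 23), (10, 24), (10, 25), (11, 2), (11, 13), (11, 18), (11, 29), (12, 2), (12, 13), (12, 18), (12, 29), (13, 6), (13, 7), (13, 8), (13, 9), (13, 22), (13, 23), (13, 24), (13, 25), (14, 6), (14, 7), (14, 8), (14, 9), (14, 22), (14, 23), (14, 24), (14, 25), (15, 2), (15, 13), (15, 18), (15, 29)]
Unfold 5 (reflect across h@8): 96 holes -> [(0, 2), (0, 13), (0, 18), (0, 29), (1, 6), (1, 7), (1, 8), (1, 9), (1, 22), (1, 23), (1, 24), (1, 25), (2, 6), (2, 7), (2, 8), (2, 9), (2, 22), (2, 23), (2, 24), (2, 25), (3, 2), (3, 13), (3, 18), (3, 29), (4, 2), (4, 13), (4, 18), (4, 29), (5, 6), (5, 7), (5, 8), (5, 9), (5, 22), (5, 23), (5, 24), (5, 25), (6, 6), (6, 7), (6, 8), (6, 9), (6, 22), (6, 23), (6, 24), (6, 25), (7, 2), (7, 13), (7, 18), (7, 29), (8, 2), (8, 13), (8, 18), (8, 29), (9, 6), (9, 7), (9, 8), (9, 9), (9, 22), (9, 23), (9, 24), (9, 25), (10, 6), (10, 7), (10, 8), (10, 9), (10, 22), (10, 23), (10, 24), (10, 25), (11, 2), (11, 13), (11, 18), (11, 29), (12, 2), (12, 13), (12, 18), (12, 29), (13, 6), (13, 7), (13, 8), (13, 9), (13, 22), (13, 23), (13, 24), (13, 25), (14, 6), (14, 7), (14, 8), (14, 9), (14, 22), (14, 23), (14, 24), (14, 25), (15, 2), (15, 13), (15, 18), (15, 29)]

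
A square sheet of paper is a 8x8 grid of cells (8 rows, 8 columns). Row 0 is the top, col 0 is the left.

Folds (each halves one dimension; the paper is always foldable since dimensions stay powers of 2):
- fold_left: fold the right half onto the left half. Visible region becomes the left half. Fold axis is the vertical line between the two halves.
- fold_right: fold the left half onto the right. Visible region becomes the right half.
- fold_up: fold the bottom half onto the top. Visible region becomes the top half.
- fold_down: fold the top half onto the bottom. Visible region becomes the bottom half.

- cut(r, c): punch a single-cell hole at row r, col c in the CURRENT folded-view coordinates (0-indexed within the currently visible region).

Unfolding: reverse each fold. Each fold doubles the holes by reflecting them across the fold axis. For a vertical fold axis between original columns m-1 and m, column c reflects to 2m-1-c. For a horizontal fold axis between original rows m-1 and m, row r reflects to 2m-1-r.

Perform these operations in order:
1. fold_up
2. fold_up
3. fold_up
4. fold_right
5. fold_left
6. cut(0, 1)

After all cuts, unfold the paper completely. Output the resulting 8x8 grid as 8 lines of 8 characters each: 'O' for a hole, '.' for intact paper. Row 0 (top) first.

Op 1 fold_up: fold axis h@4; visible region now rows[0,4) x cols[0,8) = 4x8
Op 2 fold_up: fold axis h@2; visible region now rows[0,2) x cols[0,8) = 2x8
Op 3 fold_up: fold axis h@1; visible region now rows[0,1) x cols[0,8) = 1x8
Op 4 fold_right: fold axis v@4; visible region now rows[0,1) x cols[4,8) = 1x4
Op 5 fold_left: fold axis v@6; visible region now rows[0,1) x cols[4,6) = 1x2
Op 6 cut(0, 1): punch at orig (0,5); cuts so far [(0, 5)]; region rows[0,1) x cols[4,6) = 1x2
Unfold 1 (reflect across v@6): 2 holes -> [(0, 5), (0, 6)]
Unfold 2 (reflect across v@4): 4 holes -> [(0, 1), (0, 2), (0, 5), (0, 6)]
Unfold 3 (reflect across h@1): 8 holes -> [(0, 1), (0, 2), (0, 5), (0, 6), (1, 1), (1, 2), (1, 5), (1, 6)]
Unfold 4 (reflect across h@2): 16 holes -> [(0, 1), (0, 2), (0, 5), (0, 6), (1, 1), (1, 2), (1, 5), (1, 6), (2, 1), (2, 2), (2, 5), (2, 6), (3, 1), (3, 2), (3, 5), (3, 6)]
Unfold 5 (reflect across h@4): 32 holes -> [(0, 1), (0, 2), (0, 5), (0, 6), (1, 1), (1, 2), (1, 5), (1, 6), (2, 1), (2, 2), (2, 5), (2, 6), (3, 1), (3, 2), (3, 5), (3, 6), (4, 1), (4, 2), (4, 5), (4, 6), (5, 1), (5, 2), (5, 5), (5, 6), (6, 1), (6, 2), (6, 5), (6, 6), (7, 1), (7, 2), (7, 5), (7, 6)]

Answer: .OO..OO.
.OO..OO.
.OO..OO.
.OO..OO.
.OO..OO.
.OO..OO.
.OO..OO.
.OO..OO.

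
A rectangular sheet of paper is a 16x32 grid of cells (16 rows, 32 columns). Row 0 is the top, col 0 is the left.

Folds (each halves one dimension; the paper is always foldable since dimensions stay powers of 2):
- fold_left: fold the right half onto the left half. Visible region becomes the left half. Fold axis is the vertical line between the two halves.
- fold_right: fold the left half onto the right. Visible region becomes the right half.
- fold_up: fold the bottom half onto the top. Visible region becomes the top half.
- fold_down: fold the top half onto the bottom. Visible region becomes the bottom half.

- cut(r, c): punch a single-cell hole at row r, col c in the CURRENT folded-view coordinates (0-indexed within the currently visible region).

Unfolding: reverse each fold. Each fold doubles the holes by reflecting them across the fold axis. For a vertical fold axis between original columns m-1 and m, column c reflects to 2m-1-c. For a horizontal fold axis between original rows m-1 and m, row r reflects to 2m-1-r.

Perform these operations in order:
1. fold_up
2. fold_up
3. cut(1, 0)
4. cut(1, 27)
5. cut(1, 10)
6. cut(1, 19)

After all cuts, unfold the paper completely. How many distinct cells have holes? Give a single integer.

Op 1 fold_up: fold axis h@8; visible region now rows[0,8) x cols[0,32) = 8x32
Op 2 fold_up: fold axis h@4; visible region now rows[0,4) x cols[0,32) = 4x32
Op 3 cut(1, 0): punch at orig (1,0); cuts so far [(1, 0)]; region rows[0,4) x cols[0,32) = 4x32
Op 4 cut(1, 27): punch at orig (1,27); cuts so far [(1, 0), (1, 27)]; region rows[0,4) x cols[0,32) = 4x32
Op 5 cut(1, 10): punch at orig (1,10); cuts so far [(1, 0), (1, 10), (1, 27)]; region rows[0,4) x cols[0,32) = 4x32
Op 6 cut(1, 19): punch at orig (1,19); cuts so far [(1, 0), (1, 10), (1, 19), (1, 27)]; region rows[0,4) x cols[0,32) = 4x32
Unfold 1 (reflect across h@4): 8 holes -> [(1, 0), (1, 10), (1, 19), (1, 27), (6, 0), (6, 10), (6, 19), (6, 27)]
Unfold 2 (reflect across h@8): 16 holes -> [(1, 0), (1, 10), (1, 19), (1, 27), (6, 0), (6, 10), (6, 19), (6, 27), (9, 0), (9, 10), (9, 19), (9, 27), (14, 0), (14, 10), (14, 19), (14, 27)]

Answer: 16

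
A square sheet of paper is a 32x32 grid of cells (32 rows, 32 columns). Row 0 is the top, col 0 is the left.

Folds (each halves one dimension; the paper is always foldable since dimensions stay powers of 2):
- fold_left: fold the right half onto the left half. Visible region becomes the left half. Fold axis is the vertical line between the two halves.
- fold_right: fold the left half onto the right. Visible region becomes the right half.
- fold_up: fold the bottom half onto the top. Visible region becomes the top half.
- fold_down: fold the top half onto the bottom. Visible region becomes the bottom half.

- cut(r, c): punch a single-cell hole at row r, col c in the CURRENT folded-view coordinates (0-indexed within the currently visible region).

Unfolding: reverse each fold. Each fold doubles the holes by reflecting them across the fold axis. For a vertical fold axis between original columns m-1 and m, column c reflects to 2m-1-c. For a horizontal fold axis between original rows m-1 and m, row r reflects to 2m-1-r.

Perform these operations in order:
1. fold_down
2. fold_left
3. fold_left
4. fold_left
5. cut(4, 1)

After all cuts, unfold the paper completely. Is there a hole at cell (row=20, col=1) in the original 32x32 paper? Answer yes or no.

Answer: yes

Derivation:
Op 1 fold_down: fold axis h@16; visible region now rows[16,32) x cols[0,32) = 16x32
Op 2 fold_left: fold axis v@16; visible region now rows[16,32) x cols[0,16) = 16x16
Op 3 fold_left: fold axis v@8; visible region now rows[16,32) x cols[0,8) = 16x8
Op 4 fold_left: fold axis v@4; visible region now rows[16,32) x cols[0,4) = 16x4
Op 5 cut(4, 1): punch at orig (20,1); cuts so far [(20, 1)]; region rows[16,32) x cols[0,4) = 16x4
Unfold 1 (reflect across v@4): 2 holes -> [(20, 1), (20, 6)]
Unfold 2 (reflect across v@8): 4 holes -> [(20, 1), (20, 6), (20, 9), (20, 14)]
Unfold 3 (reflect across v@16): 8 holes -> [(20, 1), (20, 6), (20, 9), (20, 14), (20, 17), (20, 22), (20, 25), (20, 30)]
Unfold 4 (reflect across h@16): 16 holes -> [(11, 1), (11, 6), (11, 9), (11, 14), (11, 17), (11, 22), (11, 25), (11, 30), (20, 1), (20, 6), (20, 9), (20, 14), (20, 17), (20, 22), (20, 25), (20, 30)]
Holes: [(11, 1), (11, 6), (11, 9), (11, 14), (11, 17), (11, 22), (11, 25), (11, 30), (20, 1), (20, 6), (20, 9), (20, 14), (20, 17), (20, 22), (20, 25), (20, 30)]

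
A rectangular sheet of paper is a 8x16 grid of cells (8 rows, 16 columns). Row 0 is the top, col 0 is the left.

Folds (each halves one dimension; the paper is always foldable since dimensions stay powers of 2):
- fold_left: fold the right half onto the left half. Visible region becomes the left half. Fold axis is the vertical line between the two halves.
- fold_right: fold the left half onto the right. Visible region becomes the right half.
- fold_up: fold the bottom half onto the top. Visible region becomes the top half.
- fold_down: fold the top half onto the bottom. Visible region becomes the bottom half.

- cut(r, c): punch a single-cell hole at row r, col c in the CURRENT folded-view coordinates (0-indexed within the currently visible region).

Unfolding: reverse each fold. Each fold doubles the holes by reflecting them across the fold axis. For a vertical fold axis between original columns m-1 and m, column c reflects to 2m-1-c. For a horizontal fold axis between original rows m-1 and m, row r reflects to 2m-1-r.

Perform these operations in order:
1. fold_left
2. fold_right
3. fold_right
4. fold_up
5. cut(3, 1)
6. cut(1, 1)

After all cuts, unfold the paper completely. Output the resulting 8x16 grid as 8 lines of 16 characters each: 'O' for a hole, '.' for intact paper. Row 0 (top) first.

Answer: ................
O..OO..OO..OO..O
................
O..OO..OO..OO..O
O..OO..OO..OO..O
................
O..OO..OO..OO..O
................

Derivation:
Op 1 fold_left: fold axis v@8; visible region now rows[0,8) x cols[0,8) = 8x8
Op 2 fold_right: fold axis v@4; visible region now rows[0,8) x cols[4,8) = 8x4
Op 3 fold_right: fold axis v@6; visible region now rows[0,8) x cols[6,8) = 8x2
Op 4 fold_up: fold axis h@4; visible region now rows[0,4) x cols[6,8) = 4x2
Op 5 cut(3, 1): punch at orig (3,7); cuts so far [(3, 7)]; region rows[0,4) x cols[6,8) = 4x2
Op 6 cut(1, 1): punch at orig (1,7); cuts so far [(1, 7), (3, 7)]; region rows[0,4) x cols[6,8) = 4x2
Unfold 1 (reflect across h@4): 4 holes -> [(1, 7), (3, 7), (4, 7), (6, 7)]
Unfold 2 (reflect across v@6): 8 holes -> [(1, 4), (1, 7), (3, 4), (3, 7), (4, 4), (4, 7), (6, 4), (6, 7)]
Unfold 3 (reflect across v@4): 16 holes -> [(1, 0), (1, 3), (1, 4), (1, 7), (3, 0), (3, 3), (3, 4), (3, 7), (4, 0), (4, 3), (4, 4), (4, 7), (6, 0), (6, 3), (6, 4), (6, 7)]
Unfold 4 (reflect across v@8): 32 holes -> [(1, 0), (1, 3), (1, 4), (1, 7), (1, 8), (1, 11), (1, 12), (1, 15), (3, 0), (3, 3), (3, 4), (3, 7), (3, 8), (3, 11), (3, 12), (3, 15), (4, 0), (4, 3), (4, 4), (4, 7), (4, 8), (4, 11), (4, 12), (4, 15), (6, 0), (6, 3), (6, 4), (6, 7), (6, 8), (6, 11), (6, 12), (6, 15)]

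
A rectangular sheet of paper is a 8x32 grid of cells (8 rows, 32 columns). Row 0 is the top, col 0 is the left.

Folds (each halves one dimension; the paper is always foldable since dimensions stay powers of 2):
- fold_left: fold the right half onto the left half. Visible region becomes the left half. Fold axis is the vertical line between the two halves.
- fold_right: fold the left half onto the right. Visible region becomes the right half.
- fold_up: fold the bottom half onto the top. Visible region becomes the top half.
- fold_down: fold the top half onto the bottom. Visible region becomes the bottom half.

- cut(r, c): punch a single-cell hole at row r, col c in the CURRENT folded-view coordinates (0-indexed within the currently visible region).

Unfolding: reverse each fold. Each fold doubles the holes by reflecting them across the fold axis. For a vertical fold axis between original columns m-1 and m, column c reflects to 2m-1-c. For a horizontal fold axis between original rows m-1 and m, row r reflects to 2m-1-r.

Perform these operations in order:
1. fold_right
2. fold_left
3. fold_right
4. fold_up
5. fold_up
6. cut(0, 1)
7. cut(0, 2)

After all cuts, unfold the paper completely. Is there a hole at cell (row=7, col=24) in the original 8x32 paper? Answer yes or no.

Op 1 fold_right: fold axis v@16; visible region now rows[0,8) x cols[16,32) = 8x16
Op 2 fold_left: fold axis v@24; visible region now rows[0,8) x cols[16,24) = 8x8
Op 3 fold_right: fold axis v@20; visible region now rows[0,8) x cols[20,24) = 8x4
Op 4 fold_up: fold axis h@4; visible region now rows[0,4) x cols[20,24) = 4x4
Op 5 fold_up: fold axis h@2; visible region now rows[0,2) x cols[20,24) = 2x4
Op 6 cut(0, 1): punch at orig (0,21); cuts so far [(0, 21)]; region rows[0,2) x cols[20,24) = 2x4
Op 7 cut(0, 2): punch at orig (0,22); cuts so far [(0, 21), (0, 22)]; region rows[0,2) x cols[20,24) = 2x4
Unfold 1 (reflect across h@2): 4 holes -> [(0, 21), (0, 22), (3, 21), (3, 22)]
Unfold 2 (reflect across h@4): 8 holes -> [(0, 21), (0, 22), (3, 21), (3, 22), (4, 21), (4, 22), (7, 21), (7, 22)]
Unfold 3 (reflect across v@20): 16 holes -> [(0, 17), (0, 18), (0, 21), (0, 22), (3, 17), (3, 18), (3, 21), (3, 22), (4, 17), (4, 18), (4, 21), (4, 22), (7, 17), (7, 18), (7, 21), (7, 22)]
Unfold 4 (reflect across v@24): 32 holes -> [(0, 17), (0, 18), (0, 21), (0, 22), (0, 25), (0, 26), (0, 29), (0, 30), (3, 17), (3, 18), (3, 21), (3, 22), (3, 25), (3, 26), (3, 29), (3, 30), (4, 17), (4, 18), (4, 21), (4, 22), (4, 25), (4, 26), (4, 29), (4, 30), (7, 17), (7, 18), (7, 21), (7, 22), (7, 25), (7, 26), (7, 29), (7, 30)]
Unfold 5 (reflect across v@16): 64 holes -> [(0, 1), (0, 2), (0, 5), (0, 6), (0, 9), (0, 10), (0, 13), (0, 14), (0, 17), (0, 18), (0, 21), (0, 22), (0, 25), (0, 26), (0, 29), (0, 30), (3, 1), (3, 2), (3, 5), (3, 6), (3, 9), (3, 10), (3, 13), (3, 14), (3, 17), (3, 18), (3, 21), (3, 22), (3, 25), (3, 26), (3, 29), (3, 30), (4, 1), (4, 2), (4, 5), (4, 6), (4, 9), (4, 10), (4, 13), (4, 14), (4, 17), (4, 18), (4, 21), (4, 22), (4, 25), (4, 26), (4, 29), (4, 30), (7, 1), (7, 2), (7, 5), (7, 6), (7, 9), (7, 10), (7, 13), (7, 14), (7, 17), (7, 18), (7, 21), (7, 22), (7, 25), (7, 26), (7, 29), (7, 30)]
Holes: [(0, 1), (0, 2), (0, 5), (0, 6), (0, 9), (0, 10), (0, 13), (0, 14), (0, 17), (0, 18), (0, 21), (0, 22), (0, 25), (0, 26), (0, 29), (0, 30), (3, 1), (3, 2), (3, 5), (3, 6), (3, 9), (3, 10), (3, 13), (3, 14), (3, 17), (3, 18), (3, 21), (3, 22), (3, 25), (3, 26), (3, 29), (3, 30), (4, 1), (4, 2), (4, 5), (4, 6), (4, 9), (4, 10), (4, 13), (4, 14), (4, 17), (4, 18), (4, 21), (4, 22), (4, 25), (4, 26), (4, 29), (4, 30), (7, 1), (7, 2), (7, 5), (7, 6), (7, 9), (7, 10), (7, 13), (7, 14), (7, 17), (7, 18), (7, 21), (7, 22), (7, 25), (7, 26), (7, 29), (7, 30)]

Answer: no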